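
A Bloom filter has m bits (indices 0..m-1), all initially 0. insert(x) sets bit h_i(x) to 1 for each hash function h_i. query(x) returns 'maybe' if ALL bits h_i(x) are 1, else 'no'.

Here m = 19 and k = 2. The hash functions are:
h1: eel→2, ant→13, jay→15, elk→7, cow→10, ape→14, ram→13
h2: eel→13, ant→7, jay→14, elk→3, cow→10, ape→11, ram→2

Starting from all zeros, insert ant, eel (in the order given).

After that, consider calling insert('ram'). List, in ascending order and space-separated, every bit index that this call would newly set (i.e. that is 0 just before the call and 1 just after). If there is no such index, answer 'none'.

Answer: none

Derivation:
Start: bits=0000000000000000000
After insert 'ant': sets bits 7 13 -> bits=0000000100000100000
After insert 'eel': sets bits 2 13 -> bits=0010000100000100000
insert 'ram' would touch bits 2 13; currently bit2=1, bit13=1
Bits that are 0 among those (would change 0->1): none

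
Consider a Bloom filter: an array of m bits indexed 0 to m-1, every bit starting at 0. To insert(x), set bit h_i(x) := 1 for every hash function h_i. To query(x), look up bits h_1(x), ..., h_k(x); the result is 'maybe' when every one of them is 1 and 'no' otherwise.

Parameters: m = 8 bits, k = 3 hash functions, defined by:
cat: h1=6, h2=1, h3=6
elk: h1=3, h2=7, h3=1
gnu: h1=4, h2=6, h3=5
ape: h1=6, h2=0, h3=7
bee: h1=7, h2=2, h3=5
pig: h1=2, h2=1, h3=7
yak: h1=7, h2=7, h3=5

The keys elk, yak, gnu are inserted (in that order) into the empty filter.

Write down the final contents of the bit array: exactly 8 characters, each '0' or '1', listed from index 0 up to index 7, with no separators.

Start: bits=00000000
After insert 'elk': sets bits 1 3 7 -> bits=01010001
After insert 'yak': sets bits 5 7 -> bits=01010101
After insert 'gnu': sets bits 4 5 6 -> bits=01011111

Answer: 01011111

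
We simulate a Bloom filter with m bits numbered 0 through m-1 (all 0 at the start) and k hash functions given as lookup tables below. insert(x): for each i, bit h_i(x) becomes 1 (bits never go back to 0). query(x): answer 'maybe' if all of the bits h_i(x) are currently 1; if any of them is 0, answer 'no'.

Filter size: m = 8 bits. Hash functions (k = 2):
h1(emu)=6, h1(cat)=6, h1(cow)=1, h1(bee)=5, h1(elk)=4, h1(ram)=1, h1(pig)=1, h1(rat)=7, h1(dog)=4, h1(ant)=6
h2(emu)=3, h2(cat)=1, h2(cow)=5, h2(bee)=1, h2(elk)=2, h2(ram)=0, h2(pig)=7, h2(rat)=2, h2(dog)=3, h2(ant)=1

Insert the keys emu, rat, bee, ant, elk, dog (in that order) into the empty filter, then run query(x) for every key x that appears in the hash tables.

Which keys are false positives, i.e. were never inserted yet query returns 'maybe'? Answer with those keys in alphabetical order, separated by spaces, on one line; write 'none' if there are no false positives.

Answer: cat cow pig

Derivation:
Start: bits=00000000
After insert 'emu': sets bits 3 6 -> bits=00010010
After insert 'rat': sets bits 2 7 -> bits=00110011
After insert 'bee': sets bits 1 5 -> bits=01110111
After insert 'ant': sets bits 1 6 -> bits=01110111
After insert 'elk': sets bits 2 4 -> bits=01111111
After insert 'dog': sets bits 3 4 -> bits=01111111
Not inserted: cat cow pig ram — query each against bits=01111111:
query cat: checks bit1=1, bit6=1 (all 1) -> maybe => FALSE POSITIVE
query cow: checks bit1=1, bit5=1 (all 1) -> maybe => FALSE POSITIVE
query pig: checks bit1=1, bit7=1 (all 1) -> maybe => FALSE POSITIVE
query ram: checks bit0=0, bit1=1 (has a 0) -> no => not a false positive
False positives (alphabetical): cat cow pig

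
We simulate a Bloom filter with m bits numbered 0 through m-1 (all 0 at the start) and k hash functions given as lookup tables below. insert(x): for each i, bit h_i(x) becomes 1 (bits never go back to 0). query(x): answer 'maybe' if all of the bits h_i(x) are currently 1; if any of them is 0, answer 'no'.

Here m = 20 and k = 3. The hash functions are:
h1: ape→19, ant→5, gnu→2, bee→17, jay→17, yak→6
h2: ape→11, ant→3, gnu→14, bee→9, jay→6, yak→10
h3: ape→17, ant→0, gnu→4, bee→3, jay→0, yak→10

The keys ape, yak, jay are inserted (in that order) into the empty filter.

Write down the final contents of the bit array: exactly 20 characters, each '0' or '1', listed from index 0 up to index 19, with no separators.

Start: bits=00000000000000000000
After insert 'ape': sets bits 11 17 19 -> bits=00000000000100000101
After insert 'yak': sets bits 6 10 -> bits=00000010001100000101
After insert 'jay': sets bits 0 6 17 -> bits=10000010001100000101

Answer: 10000010001100000101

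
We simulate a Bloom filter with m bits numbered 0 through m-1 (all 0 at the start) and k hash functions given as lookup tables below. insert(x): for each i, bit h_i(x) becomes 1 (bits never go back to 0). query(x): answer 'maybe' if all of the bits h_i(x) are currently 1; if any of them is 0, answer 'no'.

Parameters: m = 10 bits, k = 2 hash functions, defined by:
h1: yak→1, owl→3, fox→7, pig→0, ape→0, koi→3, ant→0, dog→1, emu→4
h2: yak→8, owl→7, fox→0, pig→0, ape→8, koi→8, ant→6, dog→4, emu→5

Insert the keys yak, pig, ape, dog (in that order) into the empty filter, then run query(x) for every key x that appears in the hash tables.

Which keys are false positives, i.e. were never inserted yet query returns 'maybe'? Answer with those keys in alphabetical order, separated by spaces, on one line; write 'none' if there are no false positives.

Start: bits=0000000000
After insert 'yak': sets bits 1 8 -> bits=0100000010
After insert 'pig': sets bits 0 -> bits=1100000010
After insert 'ape': sets bits 0 8 -> bits=1100000010
After insert 'dog': sets bits 1 4 -> bits=1100100010
Not inserted: ant emu fox koi owl — query each against bits=1100100010:
query ant: checks bit0=1, bit6=0 (has a 0) -> no => not a false positive
query emu: checks bit4=1, bit5=0 (has a 0) -> no => not a false positive
query fox: checks bit0=1, bit7=0 (has a 0) -> no => not a false positive
query koi: checks bit3=0, bit8=1 (has a 0) -> no => not a false positive
query owl: checks bit3=0, bit7=0 (has a 0) -> no => not a false positive
False positives (alphabetical): none

Answer: none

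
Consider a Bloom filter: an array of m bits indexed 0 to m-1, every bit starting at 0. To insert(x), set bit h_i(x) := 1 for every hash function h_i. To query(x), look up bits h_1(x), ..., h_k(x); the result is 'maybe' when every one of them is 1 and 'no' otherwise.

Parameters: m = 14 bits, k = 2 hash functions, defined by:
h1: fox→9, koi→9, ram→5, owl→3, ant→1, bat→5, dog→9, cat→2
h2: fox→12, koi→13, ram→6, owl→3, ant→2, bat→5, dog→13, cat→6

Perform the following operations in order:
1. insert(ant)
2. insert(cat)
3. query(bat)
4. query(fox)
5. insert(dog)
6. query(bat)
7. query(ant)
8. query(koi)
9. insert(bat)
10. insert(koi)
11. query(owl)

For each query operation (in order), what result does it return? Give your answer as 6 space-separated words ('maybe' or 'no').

Start: bits=00000000000000
Op 1: insert ant -> sets bits 1 2 -> bits=01100000000000
Op 2: insert cat -> sets bits 2 6 -> bits=01100010000000
Op 3: query bat -> checks bit5=0 (has a 0) -> no
Op 4: query fox -> checks bit9=0, bit12=0 (has a 0) -> no
Op 5: insert dog -> sets bits 9 13 -> bits=01100010010001
Op 6: query bat -> checks bit5=0 (has a 0) -> no
Op 7: query ant -> checks bit1=1, bit2=1 (all 1) -> maybe
Op 8: query koi -> checks bit9=1, bit13=1 (all 1) -> maybe
Op 9: insert bat -> sets bits 5 -> bits=01100110010001
Op 10: insert koi -> sets bits 9 13 -> bits=01100110010001
Op 11: query owl -> checks bit3=0 (has a 0) -> no
Query results in order: no no no maybe maybe no

Answer: no no no maybe maybe no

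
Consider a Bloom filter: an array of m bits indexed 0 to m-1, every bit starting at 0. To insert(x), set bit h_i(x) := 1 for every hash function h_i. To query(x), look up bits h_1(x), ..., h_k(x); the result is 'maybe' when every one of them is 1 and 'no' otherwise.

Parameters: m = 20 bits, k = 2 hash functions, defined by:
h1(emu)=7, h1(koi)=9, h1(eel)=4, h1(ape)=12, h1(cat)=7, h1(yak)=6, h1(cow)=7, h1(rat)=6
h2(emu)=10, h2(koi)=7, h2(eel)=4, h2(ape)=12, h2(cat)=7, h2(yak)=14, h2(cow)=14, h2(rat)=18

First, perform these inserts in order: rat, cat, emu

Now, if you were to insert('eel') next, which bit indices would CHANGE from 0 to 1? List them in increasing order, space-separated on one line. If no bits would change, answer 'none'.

Answer: 4

Derivation:
Start: bits=00000000000000000000
After insert 'rat': sets bits 6 18 -> bits=00000010000000000010
After insert 'cat': sets bits 7 -> bits=00000011000000000010
After insert 'emu': sets bits 7 10 -> bits=00000011001000000010
insert 'eel' would touch bits 4; currently bit4=0
Bits that are 0 among those (would change 0->1): 4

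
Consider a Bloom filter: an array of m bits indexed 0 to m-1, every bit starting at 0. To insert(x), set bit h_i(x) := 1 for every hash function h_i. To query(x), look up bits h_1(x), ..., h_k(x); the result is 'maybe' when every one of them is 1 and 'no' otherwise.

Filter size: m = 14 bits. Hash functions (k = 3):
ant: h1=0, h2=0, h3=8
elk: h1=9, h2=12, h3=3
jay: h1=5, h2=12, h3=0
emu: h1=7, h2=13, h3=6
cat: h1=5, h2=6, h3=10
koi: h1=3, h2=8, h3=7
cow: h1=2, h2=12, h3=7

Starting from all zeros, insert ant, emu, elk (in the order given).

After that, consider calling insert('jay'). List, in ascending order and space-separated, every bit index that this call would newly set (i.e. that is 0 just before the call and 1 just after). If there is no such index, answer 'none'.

Answer: 5

Derivation:
Start: bits=00000000000000
After insert 'ant': sets bits 0 8 -> bits=10000000100000
After insert 'emu': sets bits 6 7 13 -> bits=10000011100001
After insert 'elk': sets bits 3 9 12 -> bits=10010011110011
insert 'jay' would touch bits 0 5 12; currently bit0=1, bit5=0, bit12=1
Bits that are 0 among those (would change 0->1): 5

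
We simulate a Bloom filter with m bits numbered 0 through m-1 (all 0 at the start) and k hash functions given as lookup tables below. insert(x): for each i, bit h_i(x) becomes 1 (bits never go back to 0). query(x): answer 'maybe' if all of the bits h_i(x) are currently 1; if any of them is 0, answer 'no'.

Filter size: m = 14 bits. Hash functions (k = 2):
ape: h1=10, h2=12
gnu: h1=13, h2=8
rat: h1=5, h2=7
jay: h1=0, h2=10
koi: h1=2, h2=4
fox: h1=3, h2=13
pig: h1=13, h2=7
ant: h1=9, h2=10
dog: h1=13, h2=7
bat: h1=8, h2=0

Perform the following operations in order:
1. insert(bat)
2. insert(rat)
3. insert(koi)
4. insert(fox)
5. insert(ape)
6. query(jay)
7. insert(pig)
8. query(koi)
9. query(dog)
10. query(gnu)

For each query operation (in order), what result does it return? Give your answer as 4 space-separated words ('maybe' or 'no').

Answer: maybe maybe maybe maybe

Derivation:
Start: bits=00000000000000
Op 1: insert bat -> sets bits 0 8 -> bits=10000000100000
Op 2: insert rat -> sets bits 5 7 -> bits=10000101100000
Op 3: insert koi -> sets bits 2 4 -> bits=10101101100000
Op 4: insert fox -> sets bits 3 13 -> bits=10111101100001
Op 5: insert ape -> sets bits 10 12 -> bits=10111101101011
Op 6: query jay -> checks bit0=1, bit10=1 (all 1) -> maybe
Op 7: insert pig -> sets bits 7 13 -> bits=10111101101011
Op 8: query koi -> checks bit2=1, bit4=1 (all 1) -> maybe
Op 9: query dog -> checks bit7=1, bit13=1 (all 1) -> maybe
Op 10: query gnu -> checks bit8=1, bit13=1 (all 1) -> maybe
Query results in order: maybe maybe maybe maybe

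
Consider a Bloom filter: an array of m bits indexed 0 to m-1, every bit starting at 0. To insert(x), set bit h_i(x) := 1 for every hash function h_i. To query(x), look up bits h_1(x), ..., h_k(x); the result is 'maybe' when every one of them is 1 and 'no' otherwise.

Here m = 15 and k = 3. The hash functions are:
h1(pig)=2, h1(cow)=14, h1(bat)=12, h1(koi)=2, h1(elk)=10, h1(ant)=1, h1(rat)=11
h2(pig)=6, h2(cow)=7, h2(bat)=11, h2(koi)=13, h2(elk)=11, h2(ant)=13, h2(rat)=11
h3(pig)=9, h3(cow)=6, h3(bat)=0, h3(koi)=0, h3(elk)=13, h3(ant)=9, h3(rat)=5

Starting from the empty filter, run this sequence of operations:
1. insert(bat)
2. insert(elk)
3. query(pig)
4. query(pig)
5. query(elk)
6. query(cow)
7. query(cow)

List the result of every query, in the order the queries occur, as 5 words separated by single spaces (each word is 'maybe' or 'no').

Answer: no no maybe no no

Derivation:
Start: bits=000000000000000
Op 1: insert bat -> sets bits 0 11 12 -> bits=100000000001100
Op 2: insert elk -> sets bits 10 11 13 -> bits=100000000011110
Op 3: query pig -> checks bit2=0, bit6=0, bit9=0 (has a 0) -> no
Op 4: query pig -> checks bit2=0, bit6=0, bit9=0 (has a 0) -> no
Op 5: query elk -> checks bit10=1, bit11=1, bit13=1 (all 1) -> maybe
Op 6: query cow -> checks bit6=0, bit7=0, bit14=0 (has a 0) -> no
Op 7: query cow -> checks bit6=0, bit7=0, bit14=0 (has a 0) -> no
Query results in order: no no maybe no no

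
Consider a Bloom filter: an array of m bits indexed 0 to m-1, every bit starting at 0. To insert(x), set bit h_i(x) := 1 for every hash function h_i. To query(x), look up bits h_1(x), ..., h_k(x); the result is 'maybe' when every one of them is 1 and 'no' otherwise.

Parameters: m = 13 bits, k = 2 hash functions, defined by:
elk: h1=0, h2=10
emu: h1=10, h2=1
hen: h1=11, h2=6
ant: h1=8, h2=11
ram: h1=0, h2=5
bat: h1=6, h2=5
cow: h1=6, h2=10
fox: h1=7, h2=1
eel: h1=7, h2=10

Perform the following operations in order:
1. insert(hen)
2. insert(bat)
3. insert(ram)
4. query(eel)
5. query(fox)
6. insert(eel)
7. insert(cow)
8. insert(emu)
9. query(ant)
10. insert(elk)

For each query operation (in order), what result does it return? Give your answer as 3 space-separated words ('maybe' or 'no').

Answer: no no no

Derivation:
Start: bits=0000000000000
Op 1: insert hen -> sets bits 6 11 -> bits=0000001000010
Op 2: insert bat -> sets bits 5 6 -> bits=0000011000010
Op 3: insert ram -> sets bits 0 5 -> bits=1000011000010
Op 4: query eel -> checks bit7=0, bit10=0 (has a 0) -> no
Op 5: query fox -> checks bit1=0, bit7=0 (has a 0) -> no
Op 6: insert eel -> sets bits 7 10 -> bits=1000011100110
Op 7: insert cow -> sets bits 6 10 -> bits=1000011100110
Op 8: insert emu -> sets bits 1 10 -> bits=1100011100110
Op 9: query ant -> checks bit8=0, bit11=1 (has a 0) -> no
Op 10: insert elk -> sets bits 0 10 -> bits=1100011100110
Query results in order: no no no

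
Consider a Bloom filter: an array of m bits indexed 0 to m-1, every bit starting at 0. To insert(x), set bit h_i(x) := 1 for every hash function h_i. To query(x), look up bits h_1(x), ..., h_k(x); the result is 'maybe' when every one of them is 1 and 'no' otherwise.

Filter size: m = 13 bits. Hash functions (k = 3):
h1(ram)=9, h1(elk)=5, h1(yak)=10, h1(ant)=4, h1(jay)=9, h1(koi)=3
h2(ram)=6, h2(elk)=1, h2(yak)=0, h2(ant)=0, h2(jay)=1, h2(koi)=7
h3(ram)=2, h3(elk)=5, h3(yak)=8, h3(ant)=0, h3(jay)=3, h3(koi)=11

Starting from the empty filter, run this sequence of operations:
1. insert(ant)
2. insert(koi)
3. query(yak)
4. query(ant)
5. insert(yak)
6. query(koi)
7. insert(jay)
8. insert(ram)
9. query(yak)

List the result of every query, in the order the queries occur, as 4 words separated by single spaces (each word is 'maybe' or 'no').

Answer: no maybe maybe maybe

Derivation:
Start: bits=0000000000000
Op 1: insert ant -> sets bits 0 4 -> bits=1000100000000
Op 2: insert koi -> sets bits 3 7 11 -> bits=1001100100010
Op 3: query yak -> checks bit0=1, bit8=0, bit10=0 (has a 0) -> no
Op 4: query ant -> checks bit0=1, bit4=1 (all 1) -> maybe
Op 5: insert yak -> sets bits 0 8 10 -> bits=1001100110110
Op 6: query koi -> checks bit3=1, bit7=1, bit11=1 (all 1) -> maybe
Op 7: insert jay -> sets bits 1 3 9 -> bits=1101100111110
Op 8: insert ram -> sets bits 2 6 9 -> bits=1111101111110
Op 9: query yak -> checks bit0=1, bit8=1, bit10=1 (all 1) -> maybe
Query results in order: no maybe maybe maybe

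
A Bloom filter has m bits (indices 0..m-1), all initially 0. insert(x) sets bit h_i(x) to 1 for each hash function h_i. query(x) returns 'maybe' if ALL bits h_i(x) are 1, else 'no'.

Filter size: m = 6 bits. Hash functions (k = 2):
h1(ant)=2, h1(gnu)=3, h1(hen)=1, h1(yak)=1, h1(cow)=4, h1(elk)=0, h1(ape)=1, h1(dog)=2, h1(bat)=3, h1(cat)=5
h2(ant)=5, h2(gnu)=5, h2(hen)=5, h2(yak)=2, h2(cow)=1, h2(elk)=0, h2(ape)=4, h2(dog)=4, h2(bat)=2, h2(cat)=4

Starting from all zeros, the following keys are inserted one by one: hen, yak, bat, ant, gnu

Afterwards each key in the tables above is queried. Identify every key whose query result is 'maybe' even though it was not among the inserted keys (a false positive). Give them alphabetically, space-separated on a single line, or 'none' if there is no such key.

Start: bits=000000
After insert 'hen': sets bits 1 5 -> bits=010001
After insert 'yak': sets bits 1 2 -> bits=011001
After insert 'bat': sets bits 2 3 -> bits=011101
After insert 'ant': sets bits 2 5 -> bits=011101
After insert 'gnu': sets bits 3 5 -> bits=011101
Not inserted: ape cat cow dog elk — query each against bits=011101:
query ape: checks bit1=1, bit4=0 (has a 0) -> no => not a false positive
query cat: checks bit4=0, bit5=1 (has a 0) -> no => not a false positive
query cow: checks bit1=1, bit4=0 (has a 0) -> no => not a false positive
query dog: checks bit2=1, bit4=0 (has a 0) -> no => not a false positive
query elk: checks bit0=0 (has a 0) -> no => not a false positive
False positives (alphabetical): none

Answer: none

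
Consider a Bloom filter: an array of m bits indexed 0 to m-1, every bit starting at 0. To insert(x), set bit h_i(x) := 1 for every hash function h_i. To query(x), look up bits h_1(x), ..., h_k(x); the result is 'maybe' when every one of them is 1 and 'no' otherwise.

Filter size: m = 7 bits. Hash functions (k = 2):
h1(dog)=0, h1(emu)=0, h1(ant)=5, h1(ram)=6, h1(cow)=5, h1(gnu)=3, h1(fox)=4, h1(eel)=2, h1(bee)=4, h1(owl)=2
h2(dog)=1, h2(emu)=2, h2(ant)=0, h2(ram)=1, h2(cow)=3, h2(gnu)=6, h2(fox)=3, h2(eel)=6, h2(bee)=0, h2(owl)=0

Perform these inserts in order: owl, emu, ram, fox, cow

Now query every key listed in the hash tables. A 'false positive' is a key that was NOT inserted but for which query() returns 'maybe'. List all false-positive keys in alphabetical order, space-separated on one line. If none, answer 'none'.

Start: bits=0000000
After insert 'owl': sets bits 0 2 -> bits=1010000
After insert 'emu': sets bits 0 2 -> bits=1010000
After insert 'ram': sets bits 1 6 -> bits=1110001
After insert 'fox': sets bits 3 4 -> bits=1111101
After insert 'cow': sets bits 3 5 -> bits=1111111
Not inserted: ant bee dog eel gnu — query each against bits=1111111:
query ant: checks bit0=1, bit5=1 (all 1) -> maybe => FALSE POSITIVE
query bee: checks bit0=1, bit4=1 (all 1) -> maybe => FALSE POSITIVE
query dog: checks bit0=1, bit1=1 (all 1) -> maybe => FALSE POSITIVE
query eel: checks bit2=1, bit6=1 (all 1) -> maybe => FALSE POSITIVE
query gnu: checks bit3=1, bit6=1 (all 1) -> maybe => FALSE POSITIVE
False positives (alphabetical): ant bee dog eel gnu

Answer: ant bee dog eel gnu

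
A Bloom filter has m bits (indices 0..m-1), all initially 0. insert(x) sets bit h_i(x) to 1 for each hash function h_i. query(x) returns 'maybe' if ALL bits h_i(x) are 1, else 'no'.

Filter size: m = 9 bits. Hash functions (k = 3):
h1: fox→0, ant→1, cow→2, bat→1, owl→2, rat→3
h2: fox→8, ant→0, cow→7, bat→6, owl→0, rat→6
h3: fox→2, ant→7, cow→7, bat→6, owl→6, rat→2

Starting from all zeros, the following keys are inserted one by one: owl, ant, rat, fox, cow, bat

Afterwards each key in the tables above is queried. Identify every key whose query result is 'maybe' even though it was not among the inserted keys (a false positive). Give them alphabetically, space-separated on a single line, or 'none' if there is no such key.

Answer: none

Derivation:
Start: bits=000000000
After insert 'owl': sets bits 0 2 6 -> bits=101000100
After insert 'ant': sets bits 0 1 7 -> bits=111000110
After insert 'rat': sets bits 2 3 6 -> bits=111100110
After insert 'fox': sets bits 0 2 8 -> bits=111100111
After insert 'cow': sets bits 2 7 -> bits=111100111
After insert 'bat': sets bits 1 6 -> bits=111100111
Not inserted: (none) — query each against bits=111100111:
False positives (alphabetical): none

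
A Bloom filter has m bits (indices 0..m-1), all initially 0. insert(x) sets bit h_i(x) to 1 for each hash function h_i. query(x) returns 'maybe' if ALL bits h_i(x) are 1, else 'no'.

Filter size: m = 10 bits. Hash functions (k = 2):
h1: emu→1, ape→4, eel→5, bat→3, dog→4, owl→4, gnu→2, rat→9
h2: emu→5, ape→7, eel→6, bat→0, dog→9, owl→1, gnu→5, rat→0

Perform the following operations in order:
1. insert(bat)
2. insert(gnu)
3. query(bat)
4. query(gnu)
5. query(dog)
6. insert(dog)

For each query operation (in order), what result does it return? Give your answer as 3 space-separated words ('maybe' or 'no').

Start: bits=0000000000
Op 1: insert bat -> sets bits 0 3 -> bits=1001000000
Op 2: insert gnu -> sets bits 2 5 -> bits=1011010000
Op 3: query bat -> checks bit0=1, bit3=1 (all 1) -> maybe
Op 4: query gnu -> checks bit2=1, bit5=1 (all 1) -> maybe
Op 5: query dog -> checks bit4=0, bit9=0 (has a 0) -> no
Op 6: insert dog -> sets bits 4 9 -> bits=1011110001
Query results in order: maybe maybe no

Answer: maybe maybe no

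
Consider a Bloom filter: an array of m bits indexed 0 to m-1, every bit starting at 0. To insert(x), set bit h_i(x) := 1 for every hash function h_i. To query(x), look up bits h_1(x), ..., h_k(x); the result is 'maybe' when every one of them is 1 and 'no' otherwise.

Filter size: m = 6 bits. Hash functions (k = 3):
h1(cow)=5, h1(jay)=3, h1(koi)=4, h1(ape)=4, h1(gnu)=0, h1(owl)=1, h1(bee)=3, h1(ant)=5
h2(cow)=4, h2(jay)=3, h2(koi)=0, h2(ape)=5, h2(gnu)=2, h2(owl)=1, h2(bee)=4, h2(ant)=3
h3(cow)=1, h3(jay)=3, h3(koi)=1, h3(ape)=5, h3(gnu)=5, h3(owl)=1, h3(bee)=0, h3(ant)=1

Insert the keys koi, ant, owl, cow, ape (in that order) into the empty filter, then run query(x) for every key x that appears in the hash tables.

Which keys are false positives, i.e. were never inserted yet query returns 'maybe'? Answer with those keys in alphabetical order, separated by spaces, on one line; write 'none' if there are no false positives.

Answer: bee jay

Derivation:
Start: bits=000000
After insert 'koi': sets bits 0 1 4 -> bits=110010
After insert 'ant': sets bits 1 3 5 -> bits=110111
After insert 'owl': sets bits 1 -> bits=110111
After insert 'cow': sets bits 1 4 5 -> bits=110111
After insert 'ape': sets bits 4 5 -> bits=110111
Not inserted: bee gnu jay — query each against bits=110111:
query bee: checks bit0=1, bit3=1, bit4=1 (all 1) -> maybe => FALSE POSITIVE
query gnu: checks bit0=1, bit2=0, bit5=1 (has a 0) -> no => not a false positive
query jay: checks bit3=1 (all 1) -> maybe => FALSE POSITIVE
False positives (alphabetical): bee jay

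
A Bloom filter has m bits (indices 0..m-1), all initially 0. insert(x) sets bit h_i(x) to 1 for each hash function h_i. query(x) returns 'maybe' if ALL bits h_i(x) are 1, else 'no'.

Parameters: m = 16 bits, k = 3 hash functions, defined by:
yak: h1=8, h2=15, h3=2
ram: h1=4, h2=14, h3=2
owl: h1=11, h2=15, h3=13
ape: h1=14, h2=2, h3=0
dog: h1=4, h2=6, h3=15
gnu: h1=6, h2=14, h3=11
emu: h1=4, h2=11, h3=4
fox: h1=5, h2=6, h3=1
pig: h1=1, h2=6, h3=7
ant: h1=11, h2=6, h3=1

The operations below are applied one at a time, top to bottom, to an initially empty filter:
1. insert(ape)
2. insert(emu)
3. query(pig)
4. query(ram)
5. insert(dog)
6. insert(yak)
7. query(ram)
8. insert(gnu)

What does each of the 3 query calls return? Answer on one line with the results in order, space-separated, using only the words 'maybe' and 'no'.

Answer: no maybe maybe

Derivation:
Start: bits=0000000000000000
Op 1: insert ape -> sets bits 0 2 14 -> bits=1010000000000010
Op 2: insert emu -> sets bits 4 11 -> bits=1010100000010010
Op 3: query pig -> checks bit1=0, bit6=0, bit7=0 (has a 0) -> no
Op 4: query ram -> checks bit2=1, bit4=1, bit14=1 (all 1) -> maybe
Op 5: insert dog -> sets bits 4 6 15 -> bits=1010101000010011
Op 6: insert yak -> sets bits 2 8 15 -> bits=1010101010010011
Op 7: query ram -> checks bit2=1, bit4=1, bit14=1 (all 1) -> maybe
Op 8: insert gnu -> sets bits 6 11 14 -> bits=1010101010010011
Query results in order: no maybe maybe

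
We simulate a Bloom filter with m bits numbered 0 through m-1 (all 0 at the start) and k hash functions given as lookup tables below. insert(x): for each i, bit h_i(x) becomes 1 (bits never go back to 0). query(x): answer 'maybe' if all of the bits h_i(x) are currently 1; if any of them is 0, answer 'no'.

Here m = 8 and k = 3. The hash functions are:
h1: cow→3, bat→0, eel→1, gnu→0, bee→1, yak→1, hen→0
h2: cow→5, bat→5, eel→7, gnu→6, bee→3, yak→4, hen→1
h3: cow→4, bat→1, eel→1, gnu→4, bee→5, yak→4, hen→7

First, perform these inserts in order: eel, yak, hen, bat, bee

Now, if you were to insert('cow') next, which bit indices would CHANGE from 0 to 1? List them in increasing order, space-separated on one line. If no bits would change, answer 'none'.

Answer: none

Derivation:
Start: bits=00000000
After insert 'eel': sets bits 1 7 -> bits=01000001
After insert 'yak': sets bits 1 4 -> bits=01001001
After insert 'hen': sets bits 0 1 7 -> bits=11001001
After insert 'bat': sets bits 0 1 5 -> bits=11001101
After insert 'bee': sets bits 1 3 5 -> bits=11011101
insert 'cow' would touch bits 3 4 5; currently bit3=1, bit4=1, bit5=1
Bits that are 0 among those (would change 0->1): none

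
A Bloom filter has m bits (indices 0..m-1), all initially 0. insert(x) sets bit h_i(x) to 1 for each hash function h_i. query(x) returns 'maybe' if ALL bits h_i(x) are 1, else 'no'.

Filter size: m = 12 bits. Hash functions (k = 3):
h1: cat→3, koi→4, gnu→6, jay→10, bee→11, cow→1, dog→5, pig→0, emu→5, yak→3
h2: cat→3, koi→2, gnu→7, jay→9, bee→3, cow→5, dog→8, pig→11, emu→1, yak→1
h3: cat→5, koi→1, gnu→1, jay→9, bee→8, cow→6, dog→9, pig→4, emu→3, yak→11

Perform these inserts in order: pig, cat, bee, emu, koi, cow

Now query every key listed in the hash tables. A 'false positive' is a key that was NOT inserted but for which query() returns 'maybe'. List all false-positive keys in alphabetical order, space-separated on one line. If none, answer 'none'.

Start: bits=000000000000
After insert 'pig': sets bits 0 4 11 -> bits=100010000001
After insert 'cat': sets bits 3 5 -> bits=100111000001
After insert 'bee': sets bits 3 8 11 -> bits=100111001001
After insert 'emu': sets bits 1 3 5 -> bits=110111001001
After insert 'koi': sets bits 1 2 4 -> bits=111111001001
After insert 'cow': sets bits 1 5 6 -> bits=111111101001
Not inserted: dog gnu jay yak — query each against bits=111111101001:
query dog: checks bit5=1, bit8=1, bit9=0 (has a 0) -> no => not a false positive
query gnu: checks bit1=1, bit6=1, bit7=0 (has a 0) -> no => not a false positive
query jay: checks bit9=0, bit10=0 (has a 0) -> no => not a false positive
query yak: checks bit1=1, bit3=1, bit11=1 (all 1) -> maybe => FALSE POSITIVE
False positives (alphabetical): yak

Answer: yak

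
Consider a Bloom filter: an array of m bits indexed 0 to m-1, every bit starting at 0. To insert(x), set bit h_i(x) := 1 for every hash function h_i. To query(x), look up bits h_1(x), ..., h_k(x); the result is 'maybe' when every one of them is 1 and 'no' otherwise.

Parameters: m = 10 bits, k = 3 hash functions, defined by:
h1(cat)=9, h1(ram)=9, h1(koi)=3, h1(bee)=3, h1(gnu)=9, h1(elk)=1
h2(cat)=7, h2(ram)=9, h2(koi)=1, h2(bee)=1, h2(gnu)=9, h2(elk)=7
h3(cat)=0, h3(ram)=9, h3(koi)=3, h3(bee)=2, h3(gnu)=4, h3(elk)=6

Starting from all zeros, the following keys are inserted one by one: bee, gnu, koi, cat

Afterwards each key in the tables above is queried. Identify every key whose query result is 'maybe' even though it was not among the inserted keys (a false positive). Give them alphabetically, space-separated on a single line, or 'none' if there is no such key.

Start: bits=0000000000
After insert 'bee': sets bits 1 2 3 -> bits=0111000000
After insert 'gnu': sets bits 4 9 -> bits=0111100001
After insert 'koi': sets bits 1 3 -> bits=0111100001
After insert 'cat': sets bits 0 7 9 -> bits=1111100101
Not inserted: elk ram — query each against bits=1111100101:
query elk: checks bit1=1, bit6=0, bit7=1 (has a 0) -> no => not a false positive
query ram: checks bit9=1 (all 1) -> maybe => FALSE POSITIVE
False positives (alphabetical): ram

Answer: ram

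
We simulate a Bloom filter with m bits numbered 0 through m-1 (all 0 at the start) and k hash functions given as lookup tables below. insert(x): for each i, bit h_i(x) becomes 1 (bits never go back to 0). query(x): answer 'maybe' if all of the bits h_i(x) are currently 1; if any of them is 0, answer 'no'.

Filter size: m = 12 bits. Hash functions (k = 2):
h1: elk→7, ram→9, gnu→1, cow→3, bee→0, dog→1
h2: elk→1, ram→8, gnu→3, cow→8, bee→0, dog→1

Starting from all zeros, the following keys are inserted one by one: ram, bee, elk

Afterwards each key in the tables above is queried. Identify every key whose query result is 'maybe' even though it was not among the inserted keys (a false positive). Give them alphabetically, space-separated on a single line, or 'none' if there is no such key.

Start: bits=000000000000
After insert 'ram': sets bits 8 9 -> bits=000000001100
After insert 'bee': sets bits 0 -> bits=100000001100
After insert 'elk': sets bits 1 7 -> bits=110000011100
Not inserted: cow dog gnu — query each against bits=110000011100:
query cow: checks bit3=0, bit8=1 (has a 0) -> no => not a false positive
query dog: checks bit1=1 (all 1) -> maybe => FALSE POSITIVE
query gnu: checks bit1=1, bit3=0 (has a 0) -> no => not a false positive
False positives (alphabetical): dog

Answer: dog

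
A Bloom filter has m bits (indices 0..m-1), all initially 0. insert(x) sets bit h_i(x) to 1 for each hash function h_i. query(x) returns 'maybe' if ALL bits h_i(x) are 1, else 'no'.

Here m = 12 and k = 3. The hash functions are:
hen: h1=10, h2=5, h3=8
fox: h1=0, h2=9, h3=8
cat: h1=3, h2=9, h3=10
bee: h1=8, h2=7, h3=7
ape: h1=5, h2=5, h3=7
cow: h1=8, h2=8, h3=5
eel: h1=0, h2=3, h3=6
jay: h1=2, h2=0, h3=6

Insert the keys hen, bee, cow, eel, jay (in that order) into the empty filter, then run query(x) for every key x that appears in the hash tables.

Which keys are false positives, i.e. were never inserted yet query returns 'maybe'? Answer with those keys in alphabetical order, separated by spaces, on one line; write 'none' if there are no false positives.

Start: bits=000000000000
After insert 'hen': sets bits 5 8 10 -> bits=000001001010
After insert 'bee': sets bits 7 8 -> bits=000001011010
After insert 'cow': sets bits 5 8 -> bits=000001011010
After insert 'eel': sets bits 0 3 6 -> bits=100101111010
After insert 'jay': sets bits 0 2 6 -> bits=101101111010
Not inserted: ape cat fox — query each against bits=101101111010:
query ape: checks bit5=1, bit7=1 (all 1) -> maybe => FALSE POSITIVE
query cat: checks bit3=1, bit9=0, bit10=1 (has a 0) -> no => not a false positive
query fox: checks bit0=1, bit8=1, bit9=0 (has a 0) -> no => not a false positive
False positives (alphabetical): ape

Answer: ape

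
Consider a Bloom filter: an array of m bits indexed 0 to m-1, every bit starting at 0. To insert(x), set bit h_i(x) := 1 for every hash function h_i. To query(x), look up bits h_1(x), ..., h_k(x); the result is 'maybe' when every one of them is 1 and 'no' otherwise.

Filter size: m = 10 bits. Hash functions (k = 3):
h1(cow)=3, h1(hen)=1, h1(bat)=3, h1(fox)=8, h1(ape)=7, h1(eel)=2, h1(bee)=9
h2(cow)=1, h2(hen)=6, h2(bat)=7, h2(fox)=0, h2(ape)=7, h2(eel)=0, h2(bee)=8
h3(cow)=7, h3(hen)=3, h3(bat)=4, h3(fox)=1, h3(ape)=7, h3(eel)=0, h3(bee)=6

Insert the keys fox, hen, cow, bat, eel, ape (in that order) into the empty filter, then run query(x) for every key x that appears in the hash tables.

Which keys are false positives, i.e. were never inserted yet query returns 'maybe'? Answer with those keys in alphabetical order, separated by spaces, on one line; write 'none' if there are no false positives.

Start: bits=0000000000
After insert 'fox': sets bits 0 1 8 -> bits=1100000010
After insert 'hen': sets bits 1 3 6 -> bits=1101001010
After insert 'cow': sets bits 1 3 7 -> bits=1101001110
After insert 'bat': sets bits 3 4 7 -> bits=1101101110
After insert 'eel': sets bits 0 2 -> bits=1111101110
After insert 'ape': sets bits 7 -> bits=1111101110
Not inserted: bee — query each against bits=1111101110:
query bee: checks bit6=1, bit8=1, bit9=0 (has a 0) -> no => not a false positive
False positives (alphabetical): none

Answer: none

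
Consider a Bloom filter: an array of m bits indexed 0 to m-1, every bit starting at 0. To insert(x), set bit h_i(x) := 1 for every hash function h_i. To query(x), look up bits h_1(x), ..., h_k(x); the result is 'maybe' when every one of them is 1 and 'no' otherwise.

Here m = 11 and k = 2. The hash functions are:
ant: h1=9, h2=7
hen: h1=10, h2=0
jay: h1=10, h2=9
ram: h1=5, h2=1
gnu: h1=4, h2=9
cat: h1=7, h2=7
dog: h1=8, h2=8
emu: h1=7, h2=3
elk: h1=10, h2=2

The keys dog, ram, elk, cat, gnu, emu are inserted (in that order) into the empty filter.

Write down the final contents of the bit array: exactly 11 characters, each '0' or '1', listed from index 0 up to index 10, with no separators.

Start: bits=00000000000
After insert 'dog': sets bits 8 -> bits=00000000100
After insert 'ram': sets bits 1 5 -> bits=01000100100
After insert 'elk': sets bits 2 10 -> bits=01100100101
After insert 'cat': sets bits 7 -> bits=01100101101
After insert 'gnu': sets bits 4 9 -> bits=01101101111
After insert 'emu': sets bits 3 7 -> bits=01111101111

Answer: 01111101111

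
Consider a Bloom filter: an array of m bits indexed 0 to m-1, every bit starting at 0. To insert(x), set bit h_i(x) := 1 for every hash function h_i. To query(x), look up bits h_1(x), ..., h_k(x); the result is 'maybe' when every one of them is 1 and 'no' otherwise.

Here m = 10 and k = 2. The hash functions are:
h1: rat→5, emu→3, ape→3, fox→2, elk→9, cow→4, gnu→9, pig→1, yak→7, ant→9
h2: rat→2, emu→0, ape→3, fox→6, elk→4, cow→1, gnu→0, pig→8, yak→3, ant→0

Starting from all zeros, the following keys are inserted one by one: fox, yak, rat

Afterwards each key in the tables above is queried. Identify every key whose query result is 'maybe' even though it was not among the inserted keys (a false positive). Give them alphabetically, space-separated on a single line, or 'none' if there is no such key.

Start: bits=0000000000
After insert 'fox': sets bits 2 6 -> bits=0010001000
After insert 'yak': sets bits 3 7 -> bits=0011001100
After insert 'rat': sets bits 2 5 -> bits=0011011100
Not inserted: ant ape cow elk emu gnu pig — query each against bits=0011011100:
query ant: checks bit0=0, bit9=0 (has a 0) -> no => not a false positive
query ape: checks bit3=1 (all 1) -> maybe => FALSE POSITIVE
query cow: checks bit1=0, bit4=0 (has a 0) -> no => not a false positive
query elk: checks bit4=0, bit9=0 (has a 0) -> no => not a false positive
query emu: checks bit0=0, bit3=1 (has a 0) -> no => not a false positive
query gnu: checks bit0=0, bit9=0 (has a 0) -> no => not a false positive
query pig: checks bit1=0, bit8=0 (has a 0) -> no => not a false positive
False positives (alphabetical): ape

Answer: ape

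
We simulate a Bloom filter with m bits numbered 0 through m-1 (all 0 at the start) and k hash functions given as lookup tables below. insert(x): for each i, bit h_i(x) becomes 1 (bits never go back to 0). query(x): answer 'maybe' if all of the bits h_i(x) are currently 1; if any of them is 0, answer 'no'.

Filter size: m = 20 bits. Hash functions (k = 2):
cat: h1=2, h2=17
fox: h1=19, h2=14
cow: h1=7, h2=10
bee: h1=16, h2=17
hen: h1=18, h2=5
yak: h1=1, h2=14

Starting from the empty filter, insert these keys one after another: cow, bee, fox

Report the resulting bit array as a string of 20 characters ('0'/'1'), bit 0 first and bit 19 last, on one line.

Start: bits=00000000000000000000
After insert 'cow': sets bits 7 10 -> bits=00000001001000000000
After insert 'bee': sets bits 16 17 -> bits=00000001001000001100
After insert 'fox': sets bits 14 19 -> bits=00000001001000101101

Answer: 00000001001000101101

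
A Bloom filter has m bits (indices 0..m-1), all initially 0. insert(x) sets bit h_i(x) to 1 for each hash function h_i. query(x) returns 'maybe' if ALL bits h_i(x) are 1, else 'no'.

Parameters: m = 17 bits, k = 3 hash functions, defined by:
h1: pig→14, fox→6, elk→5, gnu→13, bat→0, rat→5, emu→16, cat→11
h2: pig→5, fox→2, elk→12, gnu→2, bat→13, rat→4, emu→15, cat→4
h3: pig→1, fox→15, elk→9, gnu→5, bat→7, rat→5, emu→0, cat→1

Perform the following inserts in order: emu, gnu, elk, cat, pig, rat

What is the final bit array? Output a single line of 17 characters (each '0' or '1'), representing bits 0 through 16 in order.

Start: bits=00000000000000000
After insert 'emu': sets bits 0 15 16 -> bits=10000000000000011
After insert 'gnu': sets bits 2 5 13 -> bits=10100100000001011
After insert 'elk': sets bits 5 9 12 -> bits=10100100010011011
After insert 'cat': sets bits 1 4 11 -> bits=11101100010111011
After insert 'pig': sets bits 1 5 14 -> bits=11101100010111111
After insert 'rat': sets bits 4 5 -> bits=11101100010111111

Answer: 11101100010111111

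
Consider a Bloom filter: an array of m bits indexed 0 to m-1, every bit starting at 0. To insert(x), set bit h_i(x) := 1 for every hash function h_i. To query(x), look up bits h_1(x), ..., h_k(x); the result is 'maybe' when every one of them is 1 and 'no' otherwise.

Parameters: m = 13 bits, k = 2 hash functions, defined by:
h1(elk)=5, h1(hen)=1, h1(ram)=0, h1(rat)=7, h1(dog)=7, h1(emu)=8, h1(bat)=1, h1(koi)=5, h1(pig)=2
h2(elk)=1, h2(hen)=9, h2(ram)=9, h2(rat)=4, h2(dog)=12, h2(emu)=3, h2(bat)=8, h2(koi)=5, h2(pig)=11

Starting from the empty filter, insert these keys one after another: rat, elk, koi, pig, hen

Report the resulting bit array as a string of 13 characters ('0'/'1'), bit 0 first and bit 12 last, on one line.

Start: bits=0000000000000
After insert 'rat': sets bits 4 7 -> bits=0000100100000
After insert 'elk': sets bits 1 5 -> bits=0100110100000
After insert 'koi': sets bits 5 -> bits=0100110100000
After insert 'pig': sets bits 2 11 -> bits=0110110100010
After insert 'hen': sets bits 1 9 -> bits=0110110101010

Answer: 0110110101010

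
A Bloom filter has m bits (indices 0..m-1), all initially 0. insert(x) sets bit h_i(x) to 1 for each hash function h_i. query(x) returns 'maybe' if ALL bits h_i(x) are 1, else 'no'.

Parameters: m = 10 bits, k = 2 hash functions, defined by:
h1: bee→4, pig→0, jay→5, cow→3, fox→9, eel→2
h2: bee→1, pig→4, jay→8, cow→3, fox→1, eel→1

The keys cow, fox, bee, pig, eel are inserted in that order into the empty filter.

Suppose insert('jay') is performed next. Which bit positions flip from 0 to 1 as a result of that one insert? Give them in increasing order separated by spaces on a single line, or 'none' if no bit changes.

Answer: 5 8

Derivation:
Start: bits=0000000000
After insert 'cow': sets bits 3 -> bits=0001000000
After insert 'fox': sets bits 1 9 -> bits=0101000001
After insert 'bee': sets bits 1 4 -> bits=0101100001
After insert 'pig': sets bits 0 4 -> bits=1101100001
After insert 'eel': sets bits 1 2 -> bits=1111100001
insert 'jay' would touch bits 5 8; currently bit5=0, bit8=0
Bits that are 0 among those (would change 0->1): 5 8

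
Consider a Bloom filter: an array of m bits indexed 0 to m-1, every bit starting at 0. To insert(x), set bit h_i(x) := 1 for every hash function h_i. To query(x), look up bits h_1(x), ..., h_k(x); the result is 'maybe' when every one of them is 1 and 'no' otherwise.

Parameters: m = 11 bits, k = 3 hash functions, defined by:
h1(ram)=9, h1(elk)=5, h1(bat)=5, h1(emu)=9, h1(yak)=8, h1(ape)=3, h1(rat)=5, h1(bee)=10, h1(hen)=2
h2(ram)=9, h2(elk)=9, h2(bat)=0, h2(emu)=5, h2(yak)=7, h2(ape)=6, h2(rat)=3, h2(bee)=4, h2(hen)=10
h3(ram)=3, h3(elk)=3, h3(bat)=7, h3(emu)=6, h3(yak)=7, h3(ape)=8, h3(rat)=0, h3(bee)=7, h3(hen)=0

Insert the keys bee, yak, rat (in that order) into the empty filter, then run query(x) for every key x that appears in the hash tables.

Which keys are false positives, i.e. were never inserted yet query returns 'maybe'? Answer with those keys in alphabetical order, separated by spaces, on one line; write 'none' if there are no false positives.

Answer: bat

Derivation:
Start: bits=00000000000
After insert 'bee': sets bits 4 7 10 -> bits=00001001001
After insert 'yak': sets bits 7 8 -> bits=00001001101
After insert 'rat': sets bits 0 3 5 -> bits=10011101101
Not inserted: ape bat elk emu hen ram — query each against bits=10011101101:
query ape: checks bit3=1, bit6=0, bit8=1 (has a 0) -> no => not a false positive
query bat: checks bit0=1, bit5=1, bit7=1 (all 1) -> maybe => FALSE POSITIVE
query elk: checks bit3=1, bit5=1, bit9=0 (has a 0) -> no => not a false positive
query emu: checks bit5=1, bit6=0, bit9=0 (has a 0) -> no => not a false positive
query hen: checks bit0=1, bit2=0, bit10=1 (has a 0) -> no => not a false positive
query ram: checks bit3=1, bit9=0 (has a 0) -> no => not a false positive
False positives (alphabetical): bat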